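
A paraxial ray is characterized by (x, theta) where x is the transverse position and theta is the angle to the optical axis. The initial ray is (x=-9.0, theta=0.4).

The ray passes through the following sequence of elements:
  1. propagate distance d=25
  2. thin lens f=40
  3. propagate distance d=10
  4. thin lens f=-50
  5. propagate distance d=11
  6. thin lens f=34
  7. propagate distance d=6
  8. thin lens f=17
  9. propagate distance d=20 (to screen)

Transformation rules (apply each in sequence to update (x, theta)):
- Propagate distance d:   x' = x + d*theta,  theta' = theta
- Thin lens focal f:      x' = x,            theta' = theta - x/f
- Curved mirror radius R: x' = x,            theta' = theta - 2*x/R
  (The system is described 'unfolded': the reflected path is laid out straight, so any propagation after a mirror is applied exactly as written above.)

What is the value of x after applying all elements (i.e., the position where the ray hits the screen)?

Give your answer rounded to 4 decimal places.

Initial: x=-9.0000 theta=0.4000
After 1 (propagate distance d=25): x=1.0000 theta=0.4000
After 2 (thin lens f=40): x=1.0000 theta=0.3750
After 3 (propagate distance d=10): x=4.7500 theta=0.3750
After 4 (thin lens f=-50): x=4.7500 theta=0.4700
After 5 (propagate distance d=11): x=9.9200 theta=0.4700
After 6 (thin lens f=34): x=9.9200 theta=303/1700 (≈0.1782)
After 7 (propagate distance d=6): x=9341/850 (≈10.9894) theta=303/1700 (≈0.1782)
After 8 (thin lens f=17): x=9341/850 (≈10.9894) theta=-13531/28900 (≈-0.4682)
After 9 (propagate distance d=20 (to screen)): x=23487/14450 (≈1.6254) theta=-13531/28900 (≈-0.4682)
Rounded to 4 decimal places: x = 1.6254

Answer: 1.6254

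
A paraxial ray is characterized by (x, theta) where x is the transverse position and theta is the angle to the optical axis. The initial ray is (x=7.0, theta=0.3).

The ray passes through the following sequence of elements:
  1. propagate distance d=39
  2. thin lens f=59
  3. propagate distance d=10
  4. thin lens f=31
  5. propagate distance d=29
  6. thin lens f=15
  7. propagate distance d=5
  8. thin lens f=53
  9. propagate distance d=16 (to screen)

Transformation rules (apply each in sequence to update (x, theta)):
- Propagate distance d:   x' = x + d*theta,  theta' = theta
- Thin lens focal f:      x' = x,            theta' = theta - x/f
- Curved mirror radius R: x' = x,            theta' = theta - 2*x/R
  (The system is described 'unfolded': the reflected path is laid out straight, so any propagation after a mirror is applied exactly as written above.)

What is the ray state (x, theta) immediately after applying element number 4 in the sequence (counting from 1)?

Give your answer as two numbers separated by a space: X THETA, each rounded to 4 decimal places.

Answer: 18.5305 -0.6147

Derivation:
Initial: x=7.0000 theta=0.3000
After 1 (propagate distance d=39): x=18.7000 theta=0.3000
After 2 (thin lens f=59): x=18.7000 theta=-1/59 (≈-0.0169)
After 3 (propagate distance d=10): x=10933/590 (≈18.5305) theta=-1/59 (≈-0.0169)
After 4 (thin lens f=31): x=10933/590 (≈18.5305) theta=-11243/18290 (≈-0.6147)
Rounded to 4 decimal places: x = 18.5305, theta = -0.6147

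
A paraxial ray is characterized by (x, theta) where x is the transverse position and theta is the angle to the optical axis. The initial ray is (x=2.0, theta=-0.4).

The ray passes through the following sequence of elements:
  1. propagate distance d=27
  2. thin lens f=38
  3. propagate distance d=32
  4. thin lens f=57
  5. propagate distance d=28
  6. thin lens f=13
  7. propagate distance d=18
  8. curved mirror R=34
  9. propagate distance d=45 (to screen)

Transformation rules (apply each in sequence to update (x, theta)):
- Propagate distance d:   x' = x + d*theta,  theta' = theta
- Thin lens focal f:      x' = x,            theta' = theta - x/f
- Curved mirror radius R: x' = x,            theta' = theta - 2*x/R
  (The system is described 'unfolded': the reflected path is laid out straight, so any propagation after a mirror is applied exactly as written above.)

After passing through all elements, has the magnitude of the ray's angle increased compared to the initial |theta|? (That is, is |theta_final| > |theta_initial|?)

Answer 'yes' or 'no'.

Answer: yes

Derivation:
Initial: x=2.0000 theta=-0.4000
After 1 (propagate distance d=27): x=-8.8000 theta=-0.4000
After 2 (thin lens f=38): x=-8.8000 theta=-16/95 (≈-0.1684)
After 3 (propagate distance d=32): x=-1348/95 (≈-14.1895) theta=-16/95 (≈-0.1684)
After 4 (thin lens f=57): x=-1348/95 (≈-14.1895) theta=436/5415 (≈0.0805)
After 5 (propagate distance d=28): x=-64628/5415 (≈-11.9350) theta=436/5415 (≈0.0805)
After 6 (thin lens f=13): x=-64628/5415 (≈-11.9350) theta=23432/23465 (≈0.9986)
After 7 (propagate distance d=18): x=425164/70395 (≈6.0397) theta=23432/23465 (≈0.9986)
After 8 (curved mirror R=34): x=425164/70395 (≈6.0397) theta=769868/1196715 (≈0.6433)
After 9 (propagate distance d=45 (to screen)): x=41871848/1196715 (≈34.9890) theta=769868/1196715 (≈0.6433)
|theta_initial|=0.4000 |theta_final|=769868/1196715 (≈0.6433) -> increased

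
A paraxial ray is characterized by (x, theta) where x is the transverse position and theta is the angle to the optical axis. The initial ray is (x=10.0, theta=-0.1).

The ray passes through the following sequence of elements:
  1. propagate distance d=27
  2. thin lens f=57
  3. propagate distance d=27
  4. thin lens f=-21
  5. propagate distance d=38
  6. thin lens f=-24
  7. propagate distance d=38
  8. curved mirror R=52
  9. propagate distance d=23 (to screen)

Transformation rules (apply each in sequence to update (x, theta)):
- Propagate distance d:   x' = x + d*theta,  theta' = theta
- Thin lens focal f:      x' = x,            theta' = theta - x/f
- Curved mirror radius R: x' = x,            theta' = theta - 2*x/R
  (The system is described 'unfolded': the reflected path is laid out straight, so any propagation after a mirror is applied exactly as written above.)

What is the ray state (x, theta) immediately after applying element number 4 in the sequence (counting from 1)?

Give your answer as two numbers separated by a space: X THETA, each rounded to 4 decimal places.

Answer: 1.1421 -0.1737

Derivation:
Initial: x=10.0000 theta=-0.1000
After 1 (propagate distance d=27): x=7.3000 theta=-0.1000
After 2 (thin lens f=57): x=7.3000 theta=-13/57 (≈-0.2281)
After 3 (propagate distance d=27): x=217/190 (≈1.1421) theta=-13/57 (≈-0.2281)
After 4 (thin lens f=-21): x=217/190 (≈1.1421) theta=-33/190 (≈-0.1737)
Rounded to 4 decimal places: x = 1.1421, theta = -0.1737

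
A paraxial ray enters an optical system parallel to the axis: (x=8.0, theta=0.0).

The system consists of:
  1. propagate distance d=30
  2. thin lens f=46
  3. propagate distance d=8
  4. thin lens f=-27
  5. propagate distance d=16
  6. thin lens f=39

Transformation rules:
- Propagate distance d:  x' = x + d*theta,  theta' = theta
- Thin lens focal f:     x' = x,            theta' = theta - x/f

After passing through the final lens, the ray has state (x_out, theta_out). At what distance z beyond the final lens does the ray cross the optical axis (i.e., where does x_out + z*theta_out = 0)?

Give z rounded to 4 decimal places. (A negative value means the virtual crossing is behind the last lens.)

Answer: 60.6442

Derivation:
Initial: x=8.0000 theta=0.0000
After 1 (propagate distance d=30): x=8.0000 theta=0.0000
After 2 (thin lens f=46): x=8.0000 theta=-4/23 (≈-0.1739)
After 3 (propagate distance d=8): x=152/23 (≈6.6087) theta=-4/23 (≈-0.1739)
After 4 (thin lens f=-27): x=152/23 (≈6.6087) theta=44/621 (≈0.0709)
After 5 (propagate distance d=16): x=4808/621 (≈7.7424) theta=44/621 (≈0.0709)
After 6 (thin lens f=39): x=4808/621 (≈7.7424) theta=-3092/24219 (≈-0.1277)
z_focus = -x_out/theta_out = -(4808/621)/(-3092/24219) = 46878/773 ≈ 60.6442
Rounded to 4 decimal places: z = 60.6442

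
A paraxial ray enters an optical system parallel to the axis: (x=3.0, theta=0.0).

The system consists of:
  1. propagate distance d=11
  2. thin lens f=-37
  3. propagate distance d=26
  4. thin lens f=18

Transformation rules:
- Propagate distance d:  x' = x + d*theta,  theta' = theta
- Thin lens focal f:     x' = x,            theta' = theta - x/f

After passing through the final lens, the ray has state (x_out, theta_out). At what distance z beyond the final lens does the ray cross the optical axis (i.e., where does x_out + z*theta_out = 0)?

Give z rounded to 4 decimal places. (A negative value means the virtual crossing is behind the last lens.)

Answer: 25.2000

Derivation:
Initial: x=3.0000 theta=0.0000
After 1 (propagate distance d=11): x=3.0000 theta=0.0000
After 2 (thin lens f=-37): x=3.0000 theta=3/37 (≈0.0811)
After 3 (propagate distance d=26): x=189/37 (≈5.1081) theta=3/37 (≈0.0811)
After 4 (thin lens f=18): x=189/37 (≈5.1081) theta=-15/74 (≈-0.2027)
z_focus = -x_out/theta_out = -(189/37)/(-15/74) = 25.2000
Rounded to 4 decimal places: z = 25.2000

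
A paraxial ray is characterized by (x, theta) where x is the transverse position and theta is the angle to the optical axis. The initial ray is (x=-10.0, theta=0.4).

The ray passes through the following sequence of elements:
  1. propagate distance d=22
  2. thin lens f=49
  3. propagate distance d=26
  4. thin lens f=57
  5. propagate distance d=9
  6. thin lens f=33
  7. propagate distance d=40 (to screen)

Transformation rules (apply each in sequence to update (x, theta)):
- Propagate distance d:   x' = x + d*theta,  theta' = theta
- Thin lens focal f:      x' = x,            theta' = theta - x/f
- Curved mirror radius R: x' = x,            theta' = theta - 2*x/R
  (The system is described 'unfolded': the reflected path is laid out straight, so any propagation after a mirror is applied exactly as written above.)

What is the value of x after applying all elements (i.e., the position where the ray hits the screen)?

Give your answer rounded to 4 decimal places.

Answer: 7.5091

Derivation:
Initial: x=-10.0000 theta=0.4000
After 1 (propagate distance d=22): x=-1.2000 theta=0.4000
After 2 (thin lens f=49): x=-1.2000 theta=104/245 (≈0.4245)
After 3 (propagate distance d=26): x=482/49 (≈9.8367) theta=104/245 (≈0.4245)
After 4 (thin lens f=57): x=482/49 (≈9.8367) theta=3518/13965 (≈0.2519)
After 5 (propagate distance d=9): x=56344/4655 (≈12.1040) theta=3518/13965 (≈0.2519)
After 6 (thin lens f=33): x=56344/4655 (≈12.1040) theta=-5882/51205 (≈-0.1149)
After 7 (propagate distance d=40 (to screen)): x=384504/51205 (≈7.5091) theta=-5882/51205 (≈-0.1149)
Rounded to 4 decimal places: x = 7.5091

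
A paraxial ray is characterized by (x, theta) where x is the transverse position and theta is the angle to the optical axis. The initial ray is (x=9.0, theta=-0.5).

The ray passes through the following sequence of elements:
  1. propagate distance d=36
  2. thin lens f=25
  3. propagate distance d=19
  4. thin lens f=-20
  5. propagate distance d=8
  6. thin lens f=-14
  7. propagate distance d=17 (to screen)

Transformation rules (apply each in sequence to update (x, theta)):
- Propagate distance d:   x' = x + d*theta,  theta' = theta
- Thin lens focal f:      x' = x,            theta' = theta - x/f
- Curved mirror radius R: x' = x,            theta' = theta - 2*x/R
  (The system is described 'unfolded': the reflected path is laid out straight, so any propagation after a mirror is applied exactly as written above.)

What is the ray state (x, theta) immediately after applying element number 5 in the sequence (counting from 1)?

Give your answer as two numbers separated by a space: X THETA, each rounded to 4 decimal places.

Initial: x=9.0000 theta=-0.5000
After 1 (propagate distance d=36): x=-9.0000 theta=-0.5000
After 2 (thin lens f=25): x=-9.0000 theta=-0.1400
After 3 (propagate distance d=19): x=-11.6600 theta=-0.1400
After 4 (thin lens f=-20): x=-11.6600 theta=-0.7230
After 5 (propagate distance d=8): x=-17.4440 theta=-0.7230
Rounded to 4 decimal places: x = -17.4440, theta = -0.7230

Answer: -17.4440 -0.7230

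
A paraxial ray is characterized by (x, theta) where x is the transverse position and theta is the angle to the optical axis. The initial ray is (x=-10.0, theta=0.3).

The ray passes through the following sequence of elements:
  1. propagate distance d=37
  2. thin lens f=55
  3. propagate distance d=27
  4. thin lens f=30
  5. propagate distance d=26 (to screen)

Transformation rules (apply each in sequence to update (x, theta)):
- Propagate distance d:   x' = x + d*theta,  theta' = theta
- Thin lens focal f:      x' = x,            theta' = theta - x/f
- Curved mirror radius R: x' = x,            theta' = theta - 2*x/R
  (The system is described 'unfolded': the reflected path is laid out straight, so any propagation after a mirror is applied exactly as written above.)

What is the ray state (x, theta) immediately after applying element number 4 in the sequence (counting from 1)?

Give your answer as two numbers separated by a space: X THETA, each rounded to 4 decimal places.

Initial: x=-10.0000 theta=0.3000
After 1 (propagate distance d=37): x=1.1000 theta=0.3000
After 2 (thin lens f=55): x=1.1000 theta=0.2800
After 3 (propagate distance d=27): x=8.6600 theta=0.2800
After 4 (thin lens f=30): x=8.6600 theta=-13/1500 (≈-0.0087)
Rounded to 4 decimal places: x = 8.6600, theta = -0.0087

Answer: 8.6600 -0.0087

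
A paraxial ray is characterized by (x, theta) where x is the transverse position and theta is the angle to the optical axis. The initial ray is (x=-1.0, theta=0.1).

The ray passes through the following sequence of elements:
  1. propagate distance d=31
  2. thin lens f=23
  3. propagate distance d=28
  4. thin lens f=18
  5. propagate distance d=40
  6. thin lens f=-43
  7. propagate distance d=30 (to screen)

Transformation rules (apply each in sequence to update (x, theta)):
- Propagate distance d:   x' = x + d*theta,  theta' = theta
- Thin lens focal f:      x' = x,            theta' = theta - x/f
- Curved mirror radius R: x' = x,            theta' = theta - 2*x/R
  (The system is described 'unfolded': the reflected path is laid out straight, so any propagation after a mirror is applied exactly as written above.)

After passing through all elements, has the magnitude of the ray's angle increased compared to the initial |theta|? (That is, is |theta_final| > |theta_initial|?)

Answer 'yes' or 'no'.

Initial: x=-1.0000 theta=0.1000
After 1 (propagate distance d=31): x=2.1000 theta=0.1000
After 2 (thin lens f=23): x=2.1000 theta=1/115 (≈0.0087)
After 3 (propagate distance d=28): x=539/230 (≈2.3435) theta=1/115 (≈0.0087)
After 4 (thin lens f=18): x=539/230 (≈2.3435) theta=-503/4140 (≈-0.1215)
After 5 (propagate distance d=40): x=-5209/2070 (≈-2.5164) theta=-503/4140 (≈-0.1215)
After 6 (thin lens f=-43): x=-5209/2070 (≈-2.5164) theta=-32047/178020 (≈-0.1800)
After 7 (propagate distance d=30 (to screen)): x=-352346/44505 (≈-7.9170) theta=-32047/178020 (≈-0.1800)
|theta_initial|=0.1000 |theta_final|=32047/178020 (≈0.1800) -> increased

Answer: yes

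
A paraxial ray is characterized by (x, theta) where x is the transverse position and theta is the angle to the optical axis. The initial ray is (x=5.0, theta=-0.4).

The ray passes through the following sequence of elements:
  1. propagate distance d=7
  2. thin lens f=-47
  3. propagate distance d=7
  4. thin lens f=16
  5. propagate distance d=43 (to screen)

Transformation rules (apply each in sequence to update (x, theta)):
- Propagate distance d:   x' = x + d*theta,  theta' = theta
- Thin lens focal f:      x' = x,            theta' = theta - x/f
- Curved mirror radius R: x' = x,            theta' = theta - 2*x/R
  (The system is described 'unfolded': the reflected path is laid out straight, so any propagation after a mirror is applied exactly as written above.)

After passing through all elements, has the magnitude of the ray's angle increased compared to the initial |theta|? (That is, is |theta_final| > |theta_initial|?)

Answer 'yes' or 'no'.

Initial: x=5.0000 theta=-0.4000
After 1 (propagate distance d=7): x=2.2000 theta=-0.4000
After 2 (thin lens f=-47): x=2.2000 theta=-83/235 (≈-0.3532)
After 3 (propagate distance d=7): x=-64/235 (≈-0.2723) theta=-83/235 (≈-0.3532)
After 4 (thin lens f=16): x=-64/235 (≈-0.2723) theta=-79/235 (≈-0.3362)
After 5 (propagate distance d=43 (to screen)): x=-3461/235 (≈-14.7277) theta=-79/235 (≈-0.3362)
|theta_initial|=0.4000 |theta_final|=79/235 (≈0.3362) -> not increased

Answer: no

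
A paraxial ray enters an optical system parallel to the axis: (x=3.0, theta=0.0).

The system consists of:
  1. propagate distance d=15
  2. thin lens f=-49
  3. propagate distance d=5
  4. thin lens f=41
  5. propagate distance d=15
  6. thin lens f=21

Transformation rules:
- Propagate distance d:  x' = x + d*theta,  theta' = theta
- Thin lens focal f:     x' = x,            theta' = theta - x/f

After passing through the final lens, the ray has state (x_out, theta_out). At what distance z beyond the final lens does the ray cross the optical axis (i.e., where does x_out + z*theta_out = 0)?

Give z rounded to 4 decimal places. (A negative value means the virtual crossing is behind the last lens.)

Answer: 18.4987

Derivation:
Initial: x=3.0000 theta=0.0000
After 1 (propagate distance d=15): x=3.0000 theta=0.0000
After 2 (thin lens f=-49): x=3.0000 theta=3/49 (≈0.0612)
After 3 (propagate distance d=5): x=162/49 (≈3.3061) theta=3/49 (≈0.0612)
After 4 (thin lens f=41): x=162/49 (≈3.3061) theta=-39/2009 (≈-0.0194)
After 5 (propagate distance d=15): x=6057/2009 (≈3.0149) theta=-39/2009 (≈-0.0194)
After 6 (thin lens f=21): x=6057/2009 (≈3.0149) theta=-2292/14063 (≈-0.1630)
z_focus = -x_out/theta_out = -(6057/2009)/(-2292/14063) = 14133/764 ≈ 18.4987
Rounded to 4 decimal places: z = 18.4987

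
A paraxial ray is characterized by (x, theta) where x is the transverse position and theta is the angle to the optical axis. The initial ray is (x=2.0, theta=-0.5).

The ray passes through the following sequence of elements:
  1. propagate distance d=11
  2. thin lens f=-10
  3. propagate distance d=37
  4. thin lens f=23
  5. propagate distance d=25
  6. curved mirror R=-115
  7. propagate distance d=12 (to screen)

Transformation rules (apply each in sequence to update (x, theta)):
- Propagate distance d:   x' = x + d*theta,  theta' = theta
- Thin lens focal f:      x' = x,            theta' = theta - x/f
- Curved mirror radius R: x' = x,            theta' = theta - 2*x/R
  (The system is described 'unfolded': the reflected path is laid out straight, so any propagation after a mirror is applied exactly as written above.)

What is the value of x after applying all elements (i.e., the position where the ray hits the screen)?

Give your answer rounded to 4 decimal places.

Initial: x=2.0000 theta=-0.5000
After 1 (propagate distance d=11): x=-3.5000 theta=-0.5000
After 2 (thin lens f=-10): x=-3.5000 theta=-0.8500
After 3 (propagate distance d=37): x=-34.9500 theta=-0.8500
After 4 (thin lens f=23): x=-34.9500 theta=77/115 (≈0.6696)
After 5 (propagate distance d=25): x=-8377/460 (≈-18.2109) theta=77/115 (≈0.6696)
After 6 (curved mirror R=-115): x=-8377/460 (≈-18.2109) theta=9333/26450 (≈0.3529)
After 7 (propagate distance d=12 (to screen)): x=-739363/52900 (≈-13.9766) theta=9333/26450 (≈0.3529)
Rounded to 4 decimal places: x = -13.9766

Answer: -13.9766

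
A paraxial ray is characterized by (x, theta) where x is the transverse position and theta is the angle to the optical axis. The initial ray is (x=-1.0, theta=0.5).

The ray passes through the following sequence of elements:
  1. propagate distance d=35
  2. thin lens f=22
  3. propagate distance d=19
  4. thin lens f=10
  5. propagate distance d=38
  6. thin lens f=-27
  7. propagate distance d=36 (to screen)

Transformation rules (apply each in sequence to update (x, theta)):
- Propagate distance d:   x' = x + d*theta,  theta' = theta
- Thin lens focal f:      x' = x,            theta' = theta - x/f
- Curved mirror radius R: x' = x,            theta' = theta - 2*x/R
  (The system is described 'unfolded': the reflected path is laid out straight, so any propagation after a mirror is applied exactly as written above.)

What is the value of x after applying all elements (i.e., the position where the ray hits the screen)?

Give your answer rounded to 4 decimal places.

Initial: x=-1.0000 theta=0.5000
After 1 (propagate distance d=35): x=16.5000 theta=0.5000
After 2 (thin lens f=22): x=16.5000 theta=-0.2500
After 3 (propagate distance d=19): x=11.7500 theta=-0.2500
After 4 (thin lens f=10): x=11.7500 theta=-1.4250
After 5 (propagate distance d=38): x=-42.4000 theta=-1.4250
After 6 (thin lens f=-27): x=-42.4000 theta=-647/216 (≈-2.9954)
After 7 (propagate distance d=36 (to screen)): x=-4507/30 (≈-150.2333) theta=-647/216 (≈-2.9954)
Rounded to 4 decimal places: x = -150.2333

Answer: -150.2333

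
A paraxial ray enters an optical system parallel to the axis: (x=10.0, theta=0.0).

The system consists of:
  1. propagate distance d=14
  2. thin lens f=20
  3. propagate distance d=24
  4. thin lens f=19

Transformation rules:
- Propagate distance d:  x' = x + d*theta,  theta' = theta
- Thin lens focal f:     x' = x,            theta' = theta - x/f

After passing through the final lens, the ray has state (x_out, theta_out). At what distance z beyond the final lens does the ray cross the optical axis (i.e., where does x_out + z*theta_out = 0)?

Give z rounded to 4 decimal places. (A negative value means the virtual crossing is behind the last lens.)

Initial: x=10.0000 theta=0.0000
After 1 (propagate distance d=14): x=10.0000 theta=0.0000
After 2 (thin lens f=20): x=10.0000 theta=-0.5000
After 3 (propagate distance d=24): x=-2.0000 theta=-0.5000
After 4 (thin lens f=19): x=-2.0000 theta=-15/38 (≈-0.3947)
z_focus = -x_out/theta_out = -(-2.0000)/(-15/38) = -76/15 ≈ -5.0667
Rounded to 4 decimal places: z = -5.0667

Answer: -5.0667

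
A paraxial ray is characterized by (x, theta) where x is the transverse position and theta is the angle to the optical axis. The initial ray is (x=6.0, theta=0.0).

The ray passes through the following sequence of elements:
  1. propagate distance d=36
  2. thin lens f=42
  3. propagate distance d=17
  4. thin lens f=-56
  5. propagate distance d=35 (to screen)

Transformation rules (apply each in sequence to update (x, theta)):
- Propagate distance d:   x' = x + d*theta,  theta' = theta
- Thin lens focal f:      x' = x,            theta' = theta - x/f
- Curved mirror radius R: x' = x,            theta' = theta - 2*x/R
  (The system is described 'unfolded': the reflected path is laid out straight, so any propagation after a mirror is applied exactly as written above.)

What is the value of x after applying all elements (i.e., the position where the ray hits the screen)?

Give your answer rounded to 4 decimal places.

Initial: x=6.0000 theta=0.0000
After 1 (propagate distance d=36): x=6.0000 theta=0.0000
After 2 (thin lens f=42): x=6.0000 theta=-1/7 (≈-0.1429)
After 3 (propagate distance d=17): x=25/7 (≈3.5714) theta=-1/7 (≈-0.1429)
After 4 (thin lens f=-56): x=25/7 (≈3.5714) theta=-31/392 (≈-0.0791)
After 5 (propagate distance d=35 (to screen)): x=45/56 (≈0.8036) theta=-31/392 (≈-0.0791)
Rounded to 4 decimal places: x = 0.8036

Answer: 0.8036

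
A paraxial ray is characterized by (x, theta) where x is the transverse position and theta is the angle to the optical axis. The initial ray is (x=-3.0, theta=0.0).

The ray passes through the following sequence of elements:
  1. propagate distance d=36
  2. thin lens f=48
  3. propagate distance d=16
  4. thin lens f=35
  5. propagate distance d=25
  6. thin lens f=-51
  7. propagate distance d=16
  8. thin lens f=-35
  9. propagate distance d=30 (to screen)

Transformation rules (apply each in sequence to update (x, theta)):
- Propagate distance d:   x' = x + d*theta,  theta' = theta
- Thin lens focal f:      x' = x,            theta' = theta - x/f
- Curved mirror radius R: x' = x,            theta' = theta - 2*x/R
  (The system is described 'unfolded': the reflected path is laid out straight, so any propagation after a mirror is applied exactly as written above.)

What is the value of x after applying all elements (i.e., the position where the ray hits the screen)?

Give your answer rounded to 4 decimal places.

Answer: 10.1454

Derivation:
Initial: x=-3.0000 theta=0.0000
After 1 (propagate distance d=36): x=-3.0000 theta=0.0000
After 2 (thin lens f=48): x=-3.0000 theta=0.0625
After 3 (propagate distance d=16): x=-2.0000 theta=0.0625
After 4 (thin lens f=35): x=-2.0000 theta=67/560 (≈0.1196)
After 5 (propagate distance d=25): x=111/112 (≈0.9911) theta=67/560 (≈0.1196)
After 6 (thin lens f=-51): x=111/112 (≈0.9911) theta=331/2380 (≈0.1391)
After 7 (propagate distance d=16): x=30619/9520 (≈3.2163) theta=331/2380 (≈0.1391)
After 8 (thin lens f=-35): x=30619/9520 (≈3.2163) theta=4527/19600 (≈0.2310)
After 9 (propagate distance d=30 (to screen)): x=676087/66640 (≈10.1454) theta=4527/19600 (≈0.2310)
Rounded to 4 decimal places: x = 10.1454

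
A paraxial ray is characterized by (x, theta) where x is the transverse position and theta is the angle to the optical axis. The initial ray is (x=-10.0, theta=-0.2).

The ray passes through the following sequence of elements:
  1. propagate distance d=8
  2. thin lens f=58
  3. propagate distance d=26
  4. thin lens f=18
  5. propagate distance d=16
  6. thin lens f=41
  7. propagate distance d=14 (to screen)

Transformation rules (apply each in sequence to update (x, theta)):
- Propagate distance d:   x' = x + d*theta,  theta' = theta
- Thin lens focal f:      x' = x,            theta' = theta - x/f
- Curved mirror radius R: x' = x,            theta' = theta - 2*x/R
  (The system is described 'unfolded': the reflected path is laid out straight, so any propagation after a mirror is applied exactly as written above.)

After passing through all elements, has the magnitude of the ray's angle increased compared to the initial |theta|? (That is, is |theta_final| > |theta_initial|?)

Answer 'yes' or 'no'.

Initial: x=-10.0000 theta=-0.2000
After 1 (propagate distance d=8): x=-11.6000 theta=-0.2000
After 2 (thin lens f=58): x=-11.6000 theta=0.0000
After 3 (propagate distance d=26): x=-11.6000 theta=0.0000
After 4 (thin lens f=18): x=-11.6000 theta=29/45 (≈0.6444)
After 5 (propagate distance d=16): x=-58/45 (≈-1.2889) theta=29/45 (≈0.6444)
After 6 (thin lens f=41): x=-58/45 (≈-1.2889) theta=1247/1845 (≈0.6759)
After 7 (propagate distance d=14 (to screen)): x=3016/369 (≈8.1734) theta=1247/1845 (≈0.6759)
|theta_initial|=0.2000 |theta_final|=1247/1845 (≈0.6759) -> increased

Answer: yes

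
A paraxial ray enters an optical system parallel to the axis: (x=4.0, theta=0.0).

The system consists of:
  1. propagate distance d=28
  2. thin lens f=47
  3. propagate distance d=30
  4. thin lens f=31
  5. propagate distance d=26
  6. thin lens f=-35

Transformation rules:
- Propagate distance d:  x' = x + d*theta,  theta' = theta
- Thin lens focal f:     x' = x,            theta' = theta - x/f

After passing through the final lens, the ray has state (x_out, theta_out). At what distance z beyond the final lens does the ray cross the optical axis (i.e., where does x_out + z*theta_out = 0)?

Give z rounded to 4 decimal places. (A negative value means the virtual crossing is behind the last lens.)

Initial: x=4.0000 theta=0.0000
After 1 (propagate distance d=28): x=4.0000 theta=0.0000
After 2 (thin lens f=47): x=4.0000 theta=-4/47 (≈-0.0851)
After 3 (propagate distance d=30): x=68/47 (≈1.4468) theta=-4/47 (≈-0.0851)
After 4 (thin lens f=31): x=68/47 (≈1.4468) theta=-192/1457 (≈-0.1318)
After 5 (propagate distance d=26): x=-2884/1457 (≈-1.9794) theta=-192/1457 (≈-0.1318)
After 6 (thin lens f=-35): x=-2884/1457 (≈-1.9794) theta=-1372/7285 (≈-0.1883)
z_focus = -x_out/theta_out = -(-2884/1457)/(-1372/7285) = -515/49 ≈ -10.5102
Rounded to 4 decimal places: z = -10.5102

Answer: -10.5102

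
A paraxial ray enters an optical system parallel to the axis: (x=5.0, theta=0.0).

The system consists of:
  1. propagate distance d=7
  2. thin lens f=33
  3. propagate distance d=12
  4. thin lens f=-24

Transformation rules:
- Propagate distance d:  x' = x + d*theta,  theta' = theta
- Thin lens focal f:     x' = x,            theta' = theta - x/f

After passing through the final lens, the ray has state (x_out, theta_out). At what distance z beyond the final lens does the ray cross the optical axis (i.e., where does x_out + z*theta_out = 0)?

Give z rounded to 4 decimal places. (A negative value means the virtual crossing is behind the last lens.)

Initial: x=5.0000 theta=0.0000
After 1 (propagate distance d=7): x=5.0000 theta=0.0000
After 2 (thin lens f=33): x=5.0000 theta=-5/33 (≈-0.1515)
After 3 (propagate distance d=12): x=35/11 (≈3.1818) theta=-5/33 (≈-0.1515)
After 4 (thin lens f=-24): x=35/11 (≈3.1818) theta=-5/264 (≈-0.0189)
z_focus = -x_out/theta_out = -(35/11)/(-5/264) = 168.0000
Rounded to 4 decimal places: z = 168.0000

Answer: 168.0000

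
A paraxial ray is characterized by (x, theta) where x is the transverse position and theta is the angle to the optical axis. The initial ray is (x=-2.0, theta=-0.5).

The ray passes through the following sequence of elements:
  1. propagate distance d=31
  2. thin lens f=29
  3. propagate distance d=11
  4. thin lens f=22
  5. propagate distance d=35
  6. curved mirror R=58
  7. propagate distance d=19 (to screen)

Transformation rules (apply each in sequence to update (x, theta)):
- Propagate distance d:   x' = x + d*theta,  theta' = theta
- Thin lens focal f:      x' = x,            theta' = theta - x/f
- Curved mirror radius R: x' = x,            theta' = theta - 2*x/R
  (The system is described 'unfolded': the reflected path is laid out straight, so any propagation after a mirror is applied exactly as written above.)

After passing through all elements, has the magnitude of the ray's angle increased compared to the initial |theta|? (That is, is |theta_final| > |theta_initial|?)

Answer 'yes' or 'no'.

Answer: no

Derivation:
Initial: x=-2.0000 theta=-0.5000
After 1 (propagate distance d=31): x=-17.5000 theta=-0.5000
After 2 (thin lens f=29): x=-17.5000 theta=3/29 (≈0.1034)
After 3 (propagate distance d=11): x=-949/58 (≈-16.3621) theta=3/29 (≈0.1034)
After 4 (thin lens f=22): x=-949/58 (≈-16.3621) theta=1081/1276 (≈0.8472)
After 5 (propagate distance d=35): x=16957/1276 (≈13.2892) theta=1081/1276 (≈0.8472)
After 6 (curved mirror R=58): x=16957/1276 (≈13.2892) theta=3598/9251 (≈0.3889)
After 7 (propagate distance d=19 (to screen)): x=765201/37004 (≈20.6789) theta=3598/9251 (≈0.3889)
|theta_initial|=0.5000 |theta_final|=3598/9251 (≈0.3889) -> not increased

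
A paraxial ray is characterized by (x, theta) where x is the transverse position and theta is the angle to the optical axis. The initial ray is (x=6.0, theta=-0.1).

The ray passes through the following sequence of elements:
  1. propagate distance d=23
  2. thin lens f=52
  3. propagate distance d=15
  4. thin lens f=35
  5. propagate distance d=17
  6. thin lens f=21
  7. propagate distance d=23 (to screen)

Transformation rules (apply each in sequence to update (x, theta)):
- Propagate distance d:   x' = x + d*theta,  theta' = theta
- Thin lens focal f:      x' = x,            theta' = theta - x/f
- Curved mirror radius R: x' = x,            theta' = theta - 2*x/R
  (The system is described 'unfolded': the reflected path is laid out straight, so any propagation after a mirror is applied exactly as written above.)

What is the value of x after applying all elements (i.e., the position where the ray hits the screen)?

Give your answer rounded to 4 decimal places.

Answer: -4.4593

Derivation:
Initial: x=6.0000 theta=-0.1000
After 1 (propagate distance d=23): x=3.7000 theta=-0.1000
After 2 (thin lens f=52): x=3.7000 theta=-89/520 (≈-0.1712)
After 3 (propagate distance d=15): x=589/520 (≈1.1327) theta=-89/520 (≈-0.1712)
After 4 (thin lens f=35): x=589/520 (≈1.1327) theta=-463/2275 (≈-0.2035)
After 5 (propagate distance d=17): x=-42353/18200 (≈-2.3271) theta=-463/2275 (≈-0.2035)
After 6 (thin lens f=21): x=-42353/18200 (≈-2.3271) theta=-35431/382200 (≈-0.0927)
After 7 (propagate distance d=23 (to screen)): x=-65551/14700 (≈-4.4593) theta=-35431/382200 (≈-0.0927)
Rounded to 4 decimal places: x = -4.4593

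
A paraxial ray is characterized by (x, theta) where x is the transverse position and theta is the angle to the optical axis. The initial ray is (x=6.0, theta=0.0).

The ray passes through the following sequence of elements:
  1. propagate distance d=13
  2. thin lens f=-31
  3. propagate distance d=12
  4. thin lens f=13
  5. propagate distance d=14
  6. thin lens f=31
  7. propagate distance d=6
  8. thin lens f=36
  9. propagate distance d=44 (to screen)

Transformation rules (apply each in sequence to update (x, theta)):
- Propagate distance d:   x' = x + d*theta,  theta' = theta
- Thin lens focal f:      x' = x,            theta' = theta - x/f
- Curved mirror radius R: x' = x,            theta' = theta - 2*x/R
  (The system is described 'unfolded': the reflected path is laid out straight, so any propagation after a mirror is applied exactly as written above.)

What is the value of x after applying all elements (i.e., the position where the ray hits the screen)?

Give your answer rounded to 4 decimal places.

Answer: -22.3653

Derivation:
Initial: x=6.0000 theta=0.0000
After 1 (propagate distance d=13): x=6.0000 theta=0.0000
After 2 (thin lens f=-31): x=6.0000 theta=6/31 (≈0.1935)
After 3 (propagate distance d=12): x=258/31 (≈8.3226) theta=6/31 (≈0.1935)
After 4 (thin lens f=13): x=258/31 (≈8.3226) theta=-180/403 (≈-0.4467)
After 5 (propagate distance d=14): x=834/403 (≈2.0695) theta=-180/403 (≈-0.4467)
After 6 (thin lens f=31): x=834/403 (≈2.0695) theta=-6414/12493 (≈-0.5134)
After 7 (propagate distance d=6): x=-12630/12493 (≈-1.0110) theta=-6414/12493 (≈-0.5134)
After 8 (thin lens f=36): x=-12630/12493 (≈-1.0110) theta=-36379/74958 (≈-0.4853)
After 9 (propagate distance d=44 (to screen)): x=-838228/37479 (≈-22.3653) theta=-36379/74958 (≈-0.4853)
Rounded to 4 decimal places: x = -22.3653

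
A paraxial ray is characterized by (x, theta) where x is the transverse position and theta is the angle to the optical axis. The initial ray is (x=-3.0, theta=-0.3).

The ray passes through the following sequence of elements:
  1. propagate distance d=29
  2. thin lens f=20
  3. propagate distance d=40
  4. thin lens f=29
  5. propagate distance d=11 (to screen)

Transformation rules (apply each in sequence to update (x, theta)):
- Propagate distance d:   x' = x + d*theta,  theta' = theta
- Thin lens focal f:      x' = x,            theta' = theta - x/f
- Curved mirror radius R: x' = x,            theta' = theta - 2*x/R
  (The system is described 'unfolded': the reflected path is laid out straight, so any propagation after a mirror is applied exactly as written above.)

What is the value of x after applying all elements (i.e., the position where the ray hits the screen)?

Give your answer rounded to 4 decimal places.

Initial: x=-3.0000 theta=-0.3000
After 1 (propagate distance d=29): x=-11.7000 theta=-0.3000
After 2 (thin lens f=20): x=-11.7000 theta=0.2850
After 3 (propagate distance d=40): x=-0.3000 theta=0.2850
After 4 (thin lens f=29): x=-0.3000 theta=1713/5800 (≈0.2953)
After 5 (propagate distance d=11 (to screen)): x=17103/5800 (≈2.9488) theta=1713/5800 (≈0.2953)
Rounded to 4 decimal places: x = 2.9488

Answer: 2.9488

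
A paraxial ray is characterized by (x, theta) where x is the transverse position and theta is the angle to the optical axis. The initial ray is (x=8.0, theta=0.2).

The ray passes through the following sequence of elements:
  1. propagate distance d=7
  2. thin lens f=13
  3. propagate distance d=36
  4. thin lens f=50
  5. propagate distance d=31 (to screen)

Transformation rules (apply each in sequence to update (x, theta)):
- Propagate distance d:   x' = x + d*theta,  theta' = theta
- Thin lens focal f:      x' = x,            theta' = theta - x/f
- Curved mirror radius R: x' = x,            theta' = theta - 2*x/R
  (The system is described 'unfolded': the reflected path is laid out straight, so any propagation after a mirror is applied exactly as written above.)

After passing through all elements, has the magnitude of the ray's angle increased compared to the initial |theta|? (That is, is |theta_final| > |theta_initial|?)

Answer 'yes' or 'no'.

Initial: x=8.0000 theta=0.2000
After 1 (propagate distance d=7): x=9.4000 theta=0.2000
After 2 (thin lens f=13): x=9.4000 theta=-34/65 (≈-0.5231)
After 3 (propagate distance d=36): x=-613/65 (≈-9.4308) theta=-34/65 (≈-0.5231)
After 4 (thin lens f=50): x=-613/65 (≈-9.4308) theta=-1087/3250 (≈-0.3345)
After 5 (propagate distance d=31 (to screen)): x=-64347/3250 (≈-19.7991) theta=-1087/3250 (≈-0.3345)
|theta_initial|=0.2000 |theta_final|=1087/3250 (≈0.3345) -> increased

Answer: yes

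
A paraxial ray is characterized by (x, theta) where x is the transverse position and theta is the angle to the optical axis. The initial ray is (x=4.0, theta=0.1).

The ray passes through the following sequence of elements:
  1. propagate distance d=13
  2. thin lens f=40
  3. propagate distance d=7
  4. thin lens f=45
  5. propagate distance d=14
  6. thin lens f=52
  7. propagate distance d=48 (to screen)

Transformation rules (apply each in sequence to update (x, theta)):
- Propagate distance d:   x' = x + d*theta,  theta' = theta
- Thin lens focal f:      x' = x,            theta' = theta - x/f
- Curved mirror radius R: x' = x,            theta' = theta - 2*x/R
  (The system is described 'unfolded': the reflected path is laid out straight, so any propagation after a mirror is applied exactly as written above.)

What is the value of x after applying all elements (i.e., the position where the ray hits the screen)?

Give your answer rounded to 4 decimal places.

Answer: -6.7369

Derivation:
Initial: x=4.0000 theta=0.1000
After 1 (propagate distance d=13): x=5.3000 theta=0.1000
After 2 (thin lens f=40): x=5.3000 theta=-0.0325
After 3 (propagate distance d=7): x=5.0725 theta=-0.0325
After 4 (thin lens f=45): x=5.0725 theta=-1307/9000 (≈-0.1452)
After 5 (propagate distance d=14): x=54709/18000 (≈3.0394) theta=-1307/9000 (≈-0.1452)
After 6 (thin lens f=52): x=54709/18000 (≈3.0394) theta=-190637/936000 (≈-0.2037)
After 7 (propagate distance d=48 (to screen)): x=-1576427/234000 (≈-6.7369) theta=-190637/936000 (≈-0.2037)
Rounded to 4 decimal places: x = -6.7369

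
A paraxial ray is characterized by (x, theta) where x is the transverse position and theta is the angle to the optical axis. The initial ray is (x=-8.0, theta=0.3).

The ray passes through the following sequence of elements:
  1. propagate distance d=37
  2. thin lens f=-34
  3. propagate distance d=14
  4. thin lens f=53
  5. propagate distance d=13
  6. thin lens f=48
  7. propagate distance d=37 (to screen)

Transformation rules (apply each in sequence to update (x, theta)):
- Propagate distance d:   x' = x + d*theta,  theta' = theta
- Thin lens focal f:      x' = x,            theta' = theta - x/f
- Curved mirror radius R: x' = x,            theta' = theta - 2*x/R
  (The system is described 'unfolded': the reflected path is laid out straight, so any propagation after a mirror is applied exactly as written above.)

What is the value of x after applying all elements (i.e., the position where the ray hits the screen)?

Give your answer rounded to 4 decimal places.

Initial: x=-8.0000 theta=0.3000
After 1 (propagate distance d=37): x=3.1000 theta=0.3000
After 2 (thin lens f=-34): x=3.1000 theta=133/340 (≈0.3912)
After 3 (propagate distance d=14): x=729/85 (≈8.5765) theta=133/340 (≈0.3912)
After 4 (thin lens f=53): x=729/85 (≈8.5765) theta=4133/18020 (≈0.2294)
After 5 (propagate distance d=13): x=208277/18020 (≈11.5581) theta=4133/18020 (≈0.2294)
After 6 (thin lens f=48): x=208277/18020 (≈11.5581) theta=-9893/864960 (≈-0.0114)
After 7 (propagate distance d=37 (to screen)): x=1926251/172992 (≈11.1349) theta=-9893/864960 (≈-0.0114)
Rounded to 4 decimal places: x = 11.1349

Answer: 11.1349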